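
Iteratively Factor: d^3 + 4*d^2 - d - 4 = (d - 1)*(d^2 + 5*d + 4) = (d - 1)*(d + 1)*(d + 4)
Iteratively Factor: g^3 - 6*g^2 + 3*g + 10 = (g + 1)*(g^2 - 7*g + 10) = (g - 5)*(g + 1)*(g - 2)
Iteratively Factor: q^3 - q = (q + 1)*(q^2 - q) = q*(q + 1)*(q - 1)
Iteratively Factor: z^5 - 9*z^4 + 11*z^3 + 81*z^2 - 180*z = (z - 5)*(z^4 - 4*z^3 - 9*z^2 + 36*z) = (z - 5)*(z - 3)*(z^3 - z^2 - 12*z) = z*(z - 5)*(z - 3)*(z^2 - z - 12) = z*(z - 5)*(z - 4)*(z - 3)*(z + 3)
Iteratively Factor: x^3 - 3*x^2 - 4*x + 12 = (x + 2)*(x^2 - 5*x + 6) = (x - 3)*(x + 2)*(x - 2)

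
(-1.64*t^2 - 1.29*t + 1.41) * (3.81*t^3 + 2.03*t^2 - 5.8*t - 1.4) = -6.2484*t^5 - 8.2441*t^4 + 12.2654*t^3 + 12.6403*t^2 - 6.372*t - 1.974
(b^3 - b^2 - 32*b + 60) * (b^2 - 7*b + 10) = b^5 - 8*b^4 - 15*b^3 + 274*b^2 - 740*b + 600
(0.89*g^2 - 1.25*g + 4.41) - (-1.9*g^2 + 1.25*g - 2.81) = 2.79*g^2 - 2.5*g + 7.22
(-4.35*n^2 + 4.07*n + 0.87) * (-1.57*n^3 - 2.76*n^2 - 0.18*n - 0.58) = 6.8295*n^5 + 5.6161*n^4 - 11.8161*n^3 - 0.6108*n^2 - 2.5172*n - 0.5046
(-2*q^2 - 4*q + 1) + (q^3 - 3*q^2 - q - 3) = q^3 - 5*q^2 - 5*q - 2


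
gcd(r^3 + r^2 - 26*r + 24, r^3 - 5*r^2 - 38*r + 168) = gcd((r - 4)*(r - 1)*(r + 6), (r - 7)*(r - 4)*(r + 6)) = r^2 + 2*r - 24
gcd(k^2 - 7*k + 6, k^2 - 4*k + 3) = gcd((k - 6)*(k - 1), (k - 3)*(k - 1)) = k - 1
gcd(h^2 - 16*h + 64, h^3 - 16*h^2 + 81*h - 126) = 1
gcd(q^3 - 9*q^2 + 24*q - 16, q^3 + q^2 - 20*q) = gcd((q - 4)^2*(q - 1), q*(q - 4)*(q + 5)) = q - 4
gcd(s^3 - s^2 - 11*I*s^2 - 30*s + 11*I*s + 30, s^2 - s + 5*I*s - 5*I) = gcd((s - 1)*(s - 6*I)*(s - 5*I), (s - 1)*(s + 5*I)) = s - 1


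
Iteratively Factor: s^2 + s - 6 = (s - 2)*(s + 3)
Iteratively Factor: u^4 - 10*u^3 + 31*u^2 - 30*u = (u)*(u^3 - 10*u^2 + 31*u - 30) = u*(u - 2)*(u^2 - 8*u + 15) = u*(u - 5)*(u - 2)*(u - 3)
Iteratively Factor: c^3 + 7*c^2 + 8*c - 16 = (c - 1)*(c^2 + 8*c + 16) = (c - 1)*(c + 4)*(c + 4)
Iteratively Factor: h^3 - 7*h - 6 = (h + 1)*(h^2 - h - 6) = (h - 3)*(h + 1)*(h + 2)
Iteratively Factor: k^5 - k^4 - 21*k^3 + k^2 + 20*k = (k - 1)*(k^4 - 21*k^2 - 20*k) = (k - 1)*(k + 1)*(k^3 - k^2 - 20*k) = k*(k - 1)*(k + 1)*(k^2 - k - 20) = k*(k - 1)*(k + 1)*(k + 4)*(k - 5)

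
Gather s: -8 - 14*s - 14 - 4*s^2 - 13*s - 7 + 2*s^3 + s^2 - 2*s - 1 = 2*s^3 - 3*s^2 - 29*s - 30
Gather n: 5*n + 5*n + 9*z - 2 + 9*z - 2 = 10*n + 18*z - 4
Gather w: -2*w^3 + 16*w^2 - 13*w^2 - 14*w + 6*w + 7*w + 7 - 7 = -2*w^3 + 3*w^2 - w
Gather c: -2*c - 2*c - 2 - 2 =-4*c - 4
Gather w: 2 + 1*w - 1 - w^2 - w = 1 - w^2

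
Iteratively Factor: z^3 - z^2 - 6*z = (z)*(z^2 - z - 6) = z*(z + 2)*(z - 3)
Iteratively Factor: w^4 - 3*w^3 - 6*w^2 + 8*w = (w)*(w^3 - 3*w^2 - 6*w + 8) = w*(w - 1)*(w^2 - 2*w - 8) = w*(w - 1)*(w + 2)*(w - 4)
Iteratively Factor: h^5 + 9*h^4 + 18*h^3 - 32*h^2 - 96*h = (h + 4)*(h^4 + 5*h^3 - 2*h^2 - 24*h) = (h + 3)*(h + 4)*(h^3 + 2*h^2 - 8*h) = h*(h + 3)*(h + 4)*(h^2 + 2*h - 8) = h*(h - 2)*(h + 3)*(h + 4)*(h + 4)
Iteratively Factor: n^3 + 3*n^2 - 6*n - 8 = (n + 1)*(n^2 + 2*n - 8) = (n + 1)*(n + 4)*(n - 2)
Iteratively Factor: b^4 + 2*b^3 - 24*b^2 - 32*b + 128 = (b + 4)*(b^3 - 2*b^2 - 16*b + 32) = (b - 4)*(b + 4)*(b^2 + 2*b - 8) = (b - 4)*(b + 4)^2*(b - 2)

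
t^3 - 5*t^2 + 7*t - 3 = (t - 3)*(t - 1)^2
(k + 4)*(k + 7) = k^2 + 11*k + 28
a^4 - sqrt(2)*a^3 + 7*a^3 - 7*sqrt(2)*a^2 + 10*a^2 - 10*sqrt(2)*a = a*(a + 2)*(a + 5)*(a - sqrt(2))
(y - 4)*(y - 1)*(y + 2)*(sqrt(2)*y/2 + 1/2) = sqrt(2)*y^4/2 - 3*sqrt(2)*y^3/2 + y^3/2 - 3*sqrt(2)*y^2 - 3*y^2/2 - 3*y + 4*sqrt(2)*y + 4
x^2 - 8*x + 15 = (x - 5)*(x - 3)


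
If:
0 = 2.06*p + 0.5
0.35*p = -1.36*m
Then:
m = 0.06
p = -0.24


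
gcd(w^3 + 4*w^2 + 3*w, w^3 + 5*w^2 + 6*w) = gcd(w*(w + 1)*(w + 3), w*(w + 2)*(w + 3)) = w^2 + 3*w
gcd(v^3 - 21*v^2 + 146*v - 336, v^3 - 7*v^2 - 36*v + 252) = v^2 - 13*v + 42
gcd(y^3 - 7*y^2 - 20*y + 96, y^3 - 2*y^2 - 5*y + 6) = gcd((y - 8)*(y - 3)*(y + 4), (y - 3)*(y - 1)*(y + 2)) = y - 3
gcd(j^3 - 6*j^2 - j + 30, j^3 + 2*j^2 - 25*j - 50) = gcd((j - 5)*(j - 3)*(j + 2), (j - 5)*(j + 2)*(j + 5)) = j^2 - 3*j - 10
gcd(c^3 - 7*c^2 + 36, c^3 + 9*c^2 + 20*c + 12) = c + 2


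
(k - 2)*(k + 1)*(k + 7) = k^3 + 6*k^2 - 9*k - 14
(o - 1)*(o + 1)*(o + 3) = o^3 + 3*o^2 - o - 3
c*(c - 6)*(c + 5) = c^3 - c^2 - 30*c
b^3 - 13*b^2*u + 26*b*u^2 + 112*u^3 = (b - 8*u)*(b - 7*u)*(b + 2*u)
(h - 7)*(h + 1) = h^2 - 6*h - 7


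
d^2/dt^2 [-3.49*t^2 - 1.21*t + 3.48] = -6.98000000000000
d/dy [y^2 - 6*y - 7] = 2*y - 6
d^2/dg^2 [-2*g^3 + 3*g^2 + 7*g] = 6 - 12*g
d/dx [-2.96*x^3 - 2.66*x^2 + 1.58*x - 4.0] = -8.88*x^2 - 5.32*x + 1.58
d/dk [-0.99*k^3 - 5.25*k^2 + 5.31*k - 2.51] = -2.97*k^2 - 10.5*k + 5.31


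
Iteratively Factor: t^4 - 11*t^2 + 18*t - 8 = (t - 1)*(t^3 + t^2 - 10*t + 8) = (t - 2)*(t - 1)*(t^2 + 3*t - 4) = (t - 2)*(t - 1)^2*(t + 4)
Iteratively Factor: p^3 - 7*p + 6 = (p + 3)*(p^2 - 3*p + 2) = (p - 2)*(p + 3)*(p - 1)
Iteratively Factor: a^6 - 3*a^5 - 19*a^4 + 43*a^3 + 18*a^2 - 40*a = (a + 1)*(a^5 - 4*a^4 - 15*a^3 + 58*a^2 - 40*a) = a*(a + 1)*(a^4 - 4*a^3 - 15*a^2 + 58*a - 40) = a*(a - 2)*(a + 1)*(a^3 - 2*a^2 - 19*a + 20) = a*(a - 2)*(a + 1)*(a + 4)*(a^2 - 6*a + 5) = a*(a - 5)*(a - 2)*(a + 1)*(a + 4)*(a - 1)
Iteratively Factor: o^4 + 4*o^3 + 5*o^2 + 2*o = (o + 2)*(o^3 + 2*o^2 + o) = o*(o + 2)*(o^2 + 2*o + 1) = o*(o + 1)*(o + 2)*(o + 1)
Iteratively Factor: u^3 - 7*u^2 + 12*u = (u - 4)*(u^2 - 3*u) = (u - 4)*(u - 3)*(u)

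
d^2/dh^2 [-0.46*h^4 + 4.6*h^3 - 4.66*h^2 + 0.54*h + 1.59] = -5.52*h^2 + 27.6*h - 9.32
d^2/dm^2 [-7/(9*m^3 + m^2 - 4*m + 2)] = 14*((27*m + 1)*(9*m^3 + m^2 - 4*m + 2) - (27*m^2 + 2*m - 4)^2)/(9*m^3 + m^2 - 4*m + 2)^3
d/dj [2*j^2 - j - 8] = 4*j - 1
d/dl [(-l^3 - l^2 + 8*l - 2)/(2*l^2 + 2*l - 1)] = (-2*l^4 - 4*l^3 - 15*l^2 + 10*l - 4)/(4*l^4 + 8*l^3 - 4*l + 1)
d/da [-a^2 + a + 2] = 1 - 2*a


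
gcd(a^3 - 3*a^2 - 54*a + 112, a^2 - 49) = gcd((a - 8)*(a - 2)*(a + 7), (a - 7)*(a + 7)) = a + 7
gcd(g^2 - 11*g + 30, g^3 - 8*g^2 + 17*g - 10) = g - 5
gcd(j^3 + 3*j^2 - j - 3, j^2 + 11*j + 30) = 1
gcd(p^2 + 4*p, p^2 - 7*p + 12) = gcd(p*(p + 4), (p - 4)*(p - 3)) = 1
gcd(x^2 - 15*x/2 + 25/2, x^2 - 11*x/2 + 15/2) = x - 5/2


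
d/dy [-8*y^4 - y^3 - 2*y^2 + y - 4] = -32*y^3 - 3*y^2 - 4*y + 1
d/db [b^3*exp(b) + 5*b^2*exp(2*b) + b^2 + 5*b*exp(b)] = b^3*exp(b) + 10*b^2*exp(2*b) + 3*b^2*exp(b) + 10*b*exp(2*b) + 5*b*exp(b) + 2*b + 5*exp(b)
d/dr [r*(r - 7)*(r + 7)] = 3*r^2 - 49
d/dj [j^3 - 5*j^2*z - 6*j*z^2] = 3*j^2 - 10*j*z - 6*z^2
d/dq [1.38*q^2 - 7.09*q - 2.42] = 2.76*q - 7.09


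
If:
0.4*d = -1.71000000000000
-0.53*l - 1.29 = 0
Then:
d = -4.28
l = -2.43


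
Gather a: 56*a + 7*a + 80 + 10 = 63*a + 90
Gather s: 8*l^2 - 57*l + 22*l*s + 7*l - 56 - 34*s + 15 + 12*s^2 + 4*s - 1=8*l^2 - 50*l + 12*s^2 + s*(22*l - 30) - 42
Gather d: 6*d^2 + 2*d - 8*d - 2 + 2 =6*d^2 - 6*d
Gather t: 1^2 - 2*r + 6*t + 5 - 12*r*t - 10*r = -12*r + t*(6 - 12*r) + 6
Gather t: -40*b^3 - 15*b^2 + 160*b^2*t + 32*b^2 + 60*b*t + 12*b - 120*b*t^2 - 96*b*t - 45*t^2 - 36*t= -40*b^3 + 17*b^2 + 12*b + t^2*(-120*b - 45) + t*(160*b^2 - 36*b - 36)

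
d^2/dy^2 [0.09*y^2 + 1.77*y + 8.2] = 0.180000000000000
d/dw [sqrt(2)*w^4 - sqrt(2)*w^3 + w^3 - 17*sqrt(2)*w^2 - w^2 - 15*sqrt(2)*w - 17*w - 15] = 4*sqrt(2)*w^3 - 3*sqrt(2)*w^2 + 3*w^2 - 34*sqrt(2)*w - 2*w - 15*sqrt(2) - 17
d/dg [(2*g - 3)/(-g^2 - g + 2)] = (-2*g^2 - 2*g + (2*g - 3)*(2*g + 1) + 4)/(g^2 + g - 2)^2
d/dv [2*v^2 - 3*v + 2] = 4*v - 3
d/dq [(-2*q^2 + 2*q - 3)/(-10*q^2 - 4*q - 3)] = 2*(14*q^2 - 24*q - 9)/(100*q^4 + 80*q^3 + 76*q^2 + 24*q + 9)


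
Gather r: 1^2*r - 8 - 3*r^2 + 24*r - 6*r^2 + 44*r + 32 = -9*r^2 + 69*r + 24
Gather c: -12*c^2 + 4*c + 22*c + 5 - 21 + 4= -12*c^2 + 26*c - 12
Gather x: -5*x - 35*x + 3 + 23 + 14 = 40 - 40*x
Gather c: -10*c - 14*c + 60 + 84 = 144 - 24*c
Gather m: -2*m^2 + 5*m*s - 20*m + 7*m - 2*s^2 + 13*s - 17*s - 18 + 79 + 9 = -2*m^2 + m*(5*s - 13) - 2*s^2 - 4*s + 70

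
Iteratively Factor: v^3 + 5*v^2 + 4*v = (v + 4)*(v^2 + v) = (v + 1)*(v + 4)*(v)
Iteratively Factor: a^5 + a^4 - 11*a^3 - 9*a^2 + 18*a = (a - 1)*(a^4 + 2*a^3 - 9*a^2 - 18*a) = (a - 3)*(a - 1)*(a^3 + 5*a^2 + 6*a) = a*(a - 3)*(a - 1)*(a^2 + 5*a + 6) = a*(a - 3)*(a - 1)*(a + 2)*(a + 3)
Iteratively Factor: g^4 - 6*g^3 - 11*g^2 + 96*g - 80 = (g - 1)*(g^3 - 5*g^2 - 16*g + 80) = (g - 4)*(g - 1)*(g^2 - g - 20) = (g - 4)*(g - 1)*(g + 4)*(g - 5)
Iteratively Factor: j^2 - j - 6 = (j + 2)*(j - 3)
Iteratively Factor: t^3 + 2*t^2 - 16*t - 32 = (t + 2)*(t^2 - 16) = (t + 2)*(t + 4)*(t - 4)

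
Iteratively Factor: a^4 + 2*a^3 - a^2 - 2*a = (a + 1)*(a^3 + a^2 - 2*a) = (a - 1)*(a + 1)*(a^2 + 2*a) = a*(a - 1)*(a + 1)*(a + 2)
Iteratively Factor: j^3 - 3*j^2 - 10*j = (j - 5)*(j^2 + 2*j) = j*(j - 5)*(j + 2)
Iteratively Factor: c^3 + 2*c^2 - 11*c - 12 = (c + 1)*(c^2 + c - 12) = (c - 3)*(c + 1)*(c + 4)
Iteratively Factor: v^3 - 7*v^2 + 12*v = (v - 4)*(v^2 - 3*v) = v*(v - 4)*(v - 3)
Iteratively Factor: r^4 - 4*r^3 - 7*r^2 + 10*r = (r + 2)*(r^3 - 6*r^2 + 5*r) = r*(r + 2)*(r^2 - 6*r + 5) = r*(r - 1)*(r + 2)*(r - 5)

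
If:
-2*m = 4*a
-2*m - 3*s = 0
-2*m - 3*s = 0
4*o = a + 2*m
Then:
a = 3*s/4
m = -3*s/2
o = -9*s/16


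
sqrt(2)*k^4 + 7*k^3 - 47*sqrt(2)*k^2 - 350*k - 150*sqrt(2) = (k - 5*sqrt(2))*(k + 3*sqrt(2))*(k + 5*sqrt(2))*(sqrt(2)*k + 1)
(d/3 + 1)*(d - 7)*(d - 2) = d^3/3 - 2*d^2 - 13*d/3 + 14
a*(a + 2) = a^2 + 2*a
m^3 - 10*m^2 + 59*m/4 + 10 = (m - 8)*(m - 5/2)*(m + 1/2)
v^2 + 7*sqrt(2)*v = v*(v + 7*sqrt(2))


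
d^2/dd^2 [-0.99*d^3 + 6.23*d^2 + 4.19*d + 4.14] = 12.46 - 5.94*d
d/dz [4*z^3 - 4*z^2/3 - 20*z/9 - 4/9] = 12*z^2 - 8*z/3 - 20/9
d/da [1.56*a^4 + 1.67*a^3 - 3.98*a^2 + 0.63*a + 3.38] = 6.24*a^3 + 5.01*a^2 - 7.96*a + 0.63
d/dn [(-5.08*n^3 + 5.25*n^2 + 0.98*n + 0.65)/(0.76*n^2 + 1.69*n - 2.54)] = (-3.8608*n^4 - 17.1704*n^3 + 46.8373*n^2 - 27.658*n - 3.5877)/(0.5776*n^4 + 2.5688*n^3 - 1.0047*n^2 - 8.5852*n + 6.4516)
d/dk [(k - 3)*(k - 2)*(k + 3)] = 3*k^2 - 4*k - 9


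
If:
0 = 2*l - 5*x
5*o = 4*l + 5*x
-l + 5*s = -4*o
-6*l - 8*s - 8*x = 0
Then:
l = 0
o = 0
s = 0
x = 0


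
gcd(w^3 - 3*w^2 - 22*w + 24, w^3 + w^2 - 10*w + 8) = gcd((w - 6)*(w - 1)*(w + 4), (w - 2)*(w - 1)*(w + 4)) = w^2 + 3*w - 4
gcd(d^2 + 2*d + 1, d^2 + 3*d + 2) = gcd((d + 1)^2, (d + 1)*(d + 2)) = d + 1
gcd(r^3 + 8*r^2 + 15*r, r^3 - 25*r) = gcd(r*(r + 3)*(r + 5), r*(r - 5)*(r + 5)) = r^2 + 5*r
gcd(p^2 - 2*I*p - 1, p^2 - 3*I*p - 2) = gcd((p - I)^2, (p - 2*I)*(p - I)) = p - I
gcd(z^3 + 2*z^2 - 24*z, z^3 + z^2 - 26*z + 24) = z^2 + 2*z - 24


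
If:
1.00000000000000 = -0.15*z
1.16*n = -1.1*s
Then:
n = -0.948275862068966*s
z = -6.67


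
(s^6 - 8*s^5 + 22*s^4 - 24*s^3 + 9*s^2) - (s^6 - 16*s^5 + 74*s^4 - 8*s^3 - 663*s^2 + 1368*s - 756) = 8*s^5 - 52*s^4 - 16*s^3 + 672*s^2 - 1368*s + 756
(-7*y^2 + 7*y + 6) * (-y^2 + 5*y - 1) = 7*y^4 - 42*y^3 + 36*y^2 + 23*y - 6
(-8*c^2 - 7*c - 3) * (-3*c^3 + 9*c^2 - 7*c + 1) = 24*c^5 - 51*c^4 + 2*c^3 + 14*c^2 + 14*c - 3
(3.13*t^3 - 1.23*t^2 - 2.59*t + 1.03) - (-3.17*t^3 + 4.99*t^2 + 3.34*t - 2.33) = 6.3*t^3 - 6.22*t^2 - 5.93*t + 3.36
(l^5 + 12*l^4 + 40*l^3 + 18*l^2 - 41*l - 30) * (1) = l^5 + 12*l^4 + 40*l^3 + 18*l^2 - 41*l - 30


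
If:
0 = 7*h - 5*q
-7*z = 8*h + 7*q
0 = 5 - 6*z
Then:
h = -175/534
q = -245/534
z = 5/6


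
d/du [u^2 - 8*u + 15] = 2*u - 8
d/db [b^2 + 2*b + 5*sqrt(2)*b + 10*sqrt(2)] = 2*b + 2 + 5*sqrt(2)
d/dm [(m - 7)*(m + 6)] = 2*m - 1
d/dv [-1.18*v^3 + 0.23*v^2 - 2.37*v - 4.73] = -3.54*v^2 + 0.46*v - 2.37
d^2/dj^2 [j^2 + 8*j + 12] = 2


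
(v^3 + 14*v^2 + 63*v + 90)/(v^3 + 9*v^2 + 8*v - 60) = (v + 3)/(v - 2)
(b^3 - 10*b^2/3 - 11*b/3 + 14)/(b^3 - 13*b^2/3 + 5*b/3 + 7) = (b + 2)/(b + 1)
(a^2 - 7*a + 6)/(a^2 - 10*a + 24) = (a - 1)/(a - 4)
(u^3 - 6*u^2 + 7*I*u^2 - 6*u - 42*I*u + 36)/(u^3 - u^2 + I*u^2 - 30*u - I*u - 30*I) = (u + 6*I)/(u + 5)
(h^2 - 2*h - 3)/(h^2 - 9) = (h + 1)/(h + 3)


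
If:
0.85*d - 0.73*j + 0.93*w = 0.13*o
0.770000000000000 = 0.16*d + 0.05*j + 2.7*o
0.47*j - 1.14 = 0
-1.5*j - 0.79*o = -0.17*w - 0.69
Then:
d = -25.54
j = 2.43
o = 1.75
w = 25.49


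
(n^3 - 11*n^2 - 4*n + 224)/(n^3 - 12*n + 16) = (n^2 - 15*n + 56)/(n^2 - 4*n + 4)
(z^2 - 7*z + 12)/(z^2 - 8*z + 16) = (z - 3)/(z - 4)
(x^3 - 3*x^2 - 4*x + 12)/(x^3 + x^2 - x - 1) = (x^3 - 3*x^2 - 4*x + 12)/(x^3 + x^2 - x - 1)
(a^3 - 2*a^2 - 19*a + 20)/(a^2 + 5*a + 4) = (a^2 - 6*a + 5)/(a + 1)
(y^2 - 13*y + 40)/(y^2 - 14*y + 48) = (y - 5)/(y - 6)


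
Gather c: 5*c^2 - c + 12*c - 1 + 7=5*c^2 + 11*c + 6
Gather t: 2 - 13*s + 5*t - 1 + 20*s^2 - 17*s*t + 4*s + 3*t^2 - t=20*s^2 - 9*s + 3*t^2 + t*(4 - 17*s) + 1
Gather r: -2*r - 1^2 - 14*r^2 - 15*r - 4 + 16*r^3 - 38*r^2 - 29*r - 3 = 16*r^3 - 52*r^2 - 46*r - 8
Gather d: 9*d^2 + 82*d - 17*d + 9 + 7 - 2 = 9*d^2 + 65*d + 14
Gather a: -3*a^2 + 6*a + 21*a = -3*a^2 + 27*a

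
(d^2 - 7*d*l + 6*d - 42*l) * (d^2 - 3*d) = d^4 - 7*d^3*l + 3*d^3 - 21*d^2*l - 18*d^2 + 126*d*l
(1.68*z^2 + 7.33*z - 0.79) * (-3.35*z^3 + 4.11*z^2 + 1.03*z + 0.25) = -5.628*z^5 - 17.6507*z^4 + 34.5032*z^3 + 4.723*z^2 + 1.0188*z - 0.1975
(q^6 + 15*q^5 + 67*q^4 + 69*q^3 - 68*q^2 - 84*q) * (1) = q^6 + 15*q^5 + 67*q^4 + 69*q^3 - 68*q^2 - 84*q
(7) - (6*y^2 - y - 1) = -6*y^2 + y + 8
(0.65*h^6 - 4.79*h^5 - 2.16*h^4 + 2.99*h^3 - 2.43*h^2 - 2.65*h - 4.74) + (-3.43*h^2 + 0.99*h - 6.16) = 0.65*h^6 - 4.79*h^5 - 2.16*h^4 + 2.99*h^3 - 5.86*h^2 - 1.66*h - 10.9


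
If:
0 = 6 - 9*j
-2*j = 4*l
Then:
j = 2/3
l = -1/3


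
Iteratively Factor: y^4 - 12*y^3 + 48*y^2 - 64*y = (y - 4)*(y^3 - 8*y^2 + 16*y) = (y - 4)^2*(y^2 - 4*y) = (y - 4)^3*(y)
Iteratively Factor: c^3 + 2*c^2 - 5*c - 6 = (c - 2)*(c^2 + 4*c + 3) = (c - 2)*(c + 3)*(c + 1)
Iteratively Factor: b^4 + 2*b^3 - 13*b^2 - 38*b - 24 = (b + 2)*(b^3 - 13*b - 12) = (b - 4)*(b + 2)*(b^2 + 4*b + 3) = (b - 4)*(b + 1)*(b + 2)*(b + 3)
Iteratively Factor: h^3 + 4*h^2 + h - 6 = (h + 3)*(h^2 + h - 2) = (h + 2)*(h + 3)*(h - 1)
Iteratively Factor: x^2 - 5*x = (x)*(x - 5)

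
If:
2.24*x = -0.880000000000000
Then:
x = -0.39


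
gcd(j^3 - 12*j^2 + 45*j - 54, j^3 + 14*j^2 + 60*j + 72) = 1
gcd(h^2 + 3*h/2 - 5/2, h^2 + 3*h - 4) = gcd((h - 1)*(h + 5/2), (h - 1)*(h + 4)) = h - 1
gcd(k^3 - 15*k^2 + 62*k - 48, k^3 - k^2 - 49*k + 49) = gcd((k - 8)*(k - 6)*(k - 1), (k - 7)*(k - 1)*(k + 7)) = k - 1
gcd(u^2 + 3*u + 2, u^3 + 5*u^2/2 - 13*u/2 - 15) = u + 2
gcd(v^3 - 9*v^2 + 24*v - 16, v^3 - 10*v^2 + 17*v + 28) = v - 4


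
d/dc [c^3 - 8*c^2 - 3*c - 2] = 3*c^2 - 16*c - 3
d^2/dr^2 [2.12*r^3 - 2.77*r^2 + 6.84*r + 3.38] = 12.72*r - 5.54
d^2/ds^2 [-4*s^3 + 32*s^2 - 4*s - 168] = 64 - 24*s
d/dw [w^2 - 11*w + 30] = 2*w - 11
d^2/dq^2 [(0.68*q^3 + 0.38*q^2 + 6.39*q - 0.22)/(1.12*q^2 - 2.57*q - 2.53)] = (8.88178419700125e-16*q^5 + 31.055176*q^3 + 31.333368*q^2 + 138.555384*q - 82.385094)/(1.404928*q^6 - 9.671424*q^5 + 12.671568*q^4 + 26.719519*q^3 - 28.624167*q^2 - 49.350939*q - 16.194277)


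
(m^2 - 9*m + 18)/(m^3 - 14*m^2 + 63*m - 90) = 1/(m - 5)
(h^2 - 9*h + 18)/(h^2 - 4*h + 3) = (h - 6)/(h - 1)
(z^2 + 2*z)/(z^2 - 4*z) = (z + 2)/(z - 4)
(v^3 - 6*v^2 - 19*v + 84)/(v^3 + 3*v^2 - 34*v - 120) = (v^2 - 10*v + 21)/(v^2 - v - 30)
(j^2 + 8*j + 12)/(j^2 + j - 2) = (j + 6)/(j - 1)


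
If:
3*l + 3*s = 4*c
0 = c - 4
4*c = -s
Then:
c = 4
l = 64/3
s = -16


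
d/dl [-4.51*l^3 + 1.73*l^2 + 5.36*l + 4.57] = -13.53*l^2 + 3.46*l + 5.36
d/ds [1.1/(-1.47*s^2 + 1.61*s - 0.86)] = (3.234*s - 1.771)/(1.47*s^2 - 1.61*s + 0.86)^2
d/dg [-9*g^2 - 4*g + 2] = -18*g - 4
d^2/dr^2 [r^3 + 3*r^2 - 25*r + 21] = 6*r + 6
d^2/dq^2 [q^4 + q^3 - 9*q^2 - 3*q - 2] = 12*q^2 + 6*q - 18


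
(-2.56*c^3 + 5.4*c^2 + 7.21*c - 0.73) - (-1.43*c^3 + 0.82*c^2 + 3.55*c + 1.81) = -1.13*c^3 + 4.58*c^2 + 3.66*c - 2.54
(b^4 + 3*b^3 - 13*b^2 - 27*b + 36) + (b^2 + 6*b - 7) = b^4 + 3*b^3 - 12*b^2 - 21*b + 29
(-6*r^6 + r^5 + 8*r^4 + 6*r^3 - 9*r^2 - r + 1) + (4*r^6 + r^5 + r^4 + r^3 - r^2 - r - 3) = -2*r^6 + 2*r^5 + 9*r^4 + 7*r^3 - 10*r^2 - 2*r - 2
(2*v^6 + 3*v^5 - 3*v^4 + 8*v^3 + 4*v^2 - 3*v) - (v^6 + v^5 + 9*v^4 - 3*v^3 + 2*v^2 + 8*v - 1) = v^6 + 2*v^5 - 12*v^4 + 11*v^3 + 2*v^2 - 11*v + 1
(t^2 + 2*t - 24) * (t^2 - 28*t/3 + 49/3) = t^4 - 22*t^3/3 - 79*t^2/3 + 770*t/3 - 392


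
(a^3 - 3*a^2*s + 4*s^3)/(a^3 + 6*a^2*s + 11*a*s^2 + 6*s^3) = (a^2 - 4*a*s + 4*s^2)/(a^2 + 5*a*s + 6*s^2)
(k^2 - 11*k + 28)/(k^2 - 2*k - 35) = (k - 4)/(k + 5)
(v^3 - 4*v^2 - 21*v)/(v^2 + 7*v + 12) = v*(v - 7)/(v + 4)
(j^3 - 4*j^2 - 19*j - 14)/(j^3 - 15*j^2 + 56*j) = (j^2 + 3*j + 2)/(j*(j - 8))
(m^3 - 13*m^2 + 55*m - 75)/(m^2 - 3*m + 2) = (m^3 - 13*m^2 + 55*m - 75)/(m^2 - 3*m + 2)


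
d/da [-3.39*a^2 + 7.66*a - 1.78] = 7.66 - 6.78*a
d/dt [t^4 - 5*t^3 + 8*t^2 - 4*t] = 4*t^3 - 15*t^2 + 16*t - 4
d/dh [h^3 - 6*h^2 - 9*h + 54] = 3*h^2 - 12*h - 9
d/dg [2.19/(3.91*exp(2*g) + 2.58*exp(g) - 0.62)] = (-17.1258*exp(g) - 5.6502)*exp(g)/(3.91*exp(2*g) + 2.58*exp(g) - 0.62)^2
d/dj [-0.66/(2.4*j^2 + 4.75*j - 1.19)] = (3.168*j + 3.135)/(2.4*j^2 + 4.75*j - 1.19)^2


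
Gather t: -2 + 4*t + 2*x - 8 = 4*t + 2*x - 10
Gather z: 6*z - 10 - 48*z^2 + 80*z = -48*z^2 + 86*z - 10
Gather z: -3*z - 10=-3*z - 10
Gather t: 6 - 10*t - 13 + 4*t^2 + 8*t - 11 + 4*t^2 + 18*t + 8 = 8*t^2 + 16*t - 10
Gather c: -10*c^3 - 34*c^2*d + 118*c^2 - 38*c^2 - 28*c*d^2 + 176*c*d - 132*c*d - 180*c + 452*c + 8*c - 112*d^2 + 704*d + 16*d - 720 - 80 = -10*c^3 + c^2*(80 - 34*d) + c*(-28*d^2 + 44*d + 280) - 112*d^2 + 720*d - 800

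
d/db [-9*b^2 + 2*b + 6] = 2 - 18*b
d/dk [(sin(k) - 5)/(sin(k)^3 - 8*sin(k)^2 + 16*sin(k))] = (15*sin(k) + cos(2*k) - 21)*cos(k)/((sin(k) - 4)^3*sin(k)^2)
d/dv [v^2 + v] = 2*v + 1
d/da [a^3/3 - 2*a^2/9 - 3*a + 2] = a^2 - 4*a/9 - 3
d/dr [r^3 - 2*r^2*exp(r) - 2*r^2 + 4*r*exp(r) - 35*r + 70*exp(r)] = -2*r^2*exp(r) + 3*r^2 - 4*r + 74*exp(r) - 35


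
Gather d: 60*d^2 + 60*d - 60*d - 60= 60*d^2 - 60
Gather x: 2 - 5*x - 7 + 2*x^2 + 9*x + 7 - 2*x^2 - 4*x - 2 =0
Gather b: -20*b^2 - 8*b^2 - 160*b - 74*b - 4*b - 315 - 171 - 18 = -28*b^2 - 238*b - 504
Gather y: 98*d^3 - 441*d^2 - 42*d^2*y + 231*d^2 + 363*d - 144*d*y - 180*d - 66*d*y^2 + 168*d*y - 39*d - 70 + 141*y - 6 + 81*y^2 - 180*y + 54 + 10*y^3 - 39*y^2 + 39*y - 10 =98*d^3 - 210*d^2 + 144*d + 10*y^3 + y^2*(42 - 66*d) + y*(-42*d^2 + 24*d) - 32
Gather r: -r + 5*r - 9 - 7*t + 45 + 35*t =4*r + 28*t + 36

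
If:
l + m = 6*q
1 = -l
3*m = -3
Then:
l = -1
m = -1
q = -1/3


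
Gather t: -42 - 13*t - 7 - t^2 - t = -t^2 - 14*t - 49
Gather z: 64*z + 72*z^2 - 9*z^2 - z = 63*z^2 + 63*z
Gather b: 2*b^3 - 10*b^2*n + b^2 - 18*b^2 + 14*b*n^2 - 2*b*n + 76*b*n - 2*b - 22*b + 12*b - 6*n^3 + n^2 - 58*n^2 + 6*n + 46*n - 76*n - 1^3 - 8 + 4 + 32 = 2*b^3 + b^2*(-10*n - 17) + b*(14*n^2 + 74*n - 12) - 6*n^3 - 57*n^2 - 24*n + 27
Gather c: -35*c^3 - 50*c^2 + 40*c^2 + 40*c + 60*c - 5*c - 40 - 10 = -35*c^3 - 10*c^2 + 95*c - 50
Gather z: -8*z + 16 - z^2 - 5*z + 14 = -z^2 - 13*z + 30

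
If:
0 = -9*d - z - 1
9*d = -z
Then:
No Solution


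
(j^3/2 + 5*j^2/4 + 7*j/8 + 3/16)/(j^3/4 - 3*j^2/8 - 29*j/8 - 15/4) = (4*j^2 + 4*j + 1)/(2*(j^2 - 3*j - 10))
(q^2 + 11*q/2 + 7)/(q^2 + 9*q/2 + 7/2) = (q + 2)/(q + 1)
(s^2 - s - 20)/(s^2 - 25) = (s + 4)/(s + 5)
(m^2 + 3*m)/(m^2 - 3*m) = (m + 3)/(m - 3)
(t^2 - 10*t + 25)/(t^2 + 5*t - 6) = (t^2 - 10*t + 25)/(t^2 + 5*t - 6)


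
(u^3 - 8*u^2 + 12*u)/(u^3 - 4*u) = (u - 6)/(u + 2)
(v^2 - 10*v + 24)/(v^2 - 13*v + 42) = (v - 4)/(v - 7)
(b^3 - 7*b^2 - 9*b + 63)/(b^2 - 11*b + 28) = (b^2 - 9)/(b - 4)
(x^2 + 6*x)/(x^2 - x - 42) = x/(x - 7)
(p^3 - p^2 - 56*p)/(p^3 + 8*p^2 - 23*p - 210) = p*(p - 8)/(p^2 + p - 30)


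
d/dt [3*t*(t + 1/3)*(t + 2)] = 9*t^2 + 14*t + 2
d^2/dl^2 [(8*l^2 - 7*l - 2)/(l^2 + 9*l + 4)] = 2*(-79*l^3 - 102*l^2 + 30*l + 226)/(l^6 + 27*l^5 + 255*l^4 + 945*l^3 + 1020*l^2 + 432*l + 64)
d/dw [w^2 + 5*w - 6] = 2*w + 5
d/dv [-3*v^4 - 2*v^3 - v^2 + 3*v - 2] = -12*v^3 - 6*v^2 - 2*v + 3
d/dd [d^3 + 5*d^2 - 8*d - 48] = 3*d^2 + 10*d - 8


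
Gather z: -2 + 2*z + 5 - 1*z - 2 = z + 1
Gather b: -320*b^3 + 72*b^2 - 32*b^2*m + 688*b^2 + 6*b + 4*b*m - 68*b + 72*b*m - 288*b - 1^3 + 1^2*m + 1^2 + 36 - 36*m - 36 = -320*b^3 + b^2*(760 - 32*m) + b*(76*m - 350) - 35*m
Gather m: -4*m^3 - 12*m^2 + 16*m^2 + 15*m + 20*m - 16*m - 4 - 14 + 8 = -4*m^3 + 4*m^2 + 19*m - 10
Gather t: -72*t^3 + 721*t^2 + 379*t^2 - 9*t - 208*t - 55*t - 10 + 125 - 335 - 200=-72*t^3 + 1100*t^2 - 272*t - 420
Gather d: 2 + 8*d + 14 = 8*d + 16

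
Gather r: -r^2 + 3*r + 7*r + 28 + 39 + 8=-r^2 + 10*r + 75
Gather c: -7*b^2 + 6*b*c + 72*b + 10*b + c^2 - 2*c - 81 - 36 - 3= -7*b^2 + 82*b + c^2 + c*(6*b - 2) - 120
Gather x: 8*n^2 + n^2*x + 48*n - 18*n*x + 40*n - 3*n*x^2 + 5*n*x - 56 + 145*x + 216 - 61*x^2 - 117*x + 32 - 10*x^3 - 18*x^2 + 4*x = 8*n^2 + 88*n - 10*x^3 + x^2*(-3*n - 79) + x*(n^2 - 13*n + 32) + 192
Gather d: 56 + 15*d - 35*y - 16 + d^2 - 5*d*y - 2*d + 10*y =d^2 + d*(13 - 5*y) - 25*y + 40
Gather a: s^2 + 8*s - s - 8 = s^2 + 7*s - 8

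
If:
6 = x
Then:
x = 6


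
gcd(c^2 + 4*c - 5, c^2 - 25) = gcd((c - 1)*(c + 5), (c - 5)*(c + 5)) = c + 5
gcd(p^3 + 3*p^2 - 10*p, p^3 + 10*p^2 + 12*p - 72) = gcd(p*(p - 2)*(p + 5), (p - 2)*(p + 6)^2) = p - 2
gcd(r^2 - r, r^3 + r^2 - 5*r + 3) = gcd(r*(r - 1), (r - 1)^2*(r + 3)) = r - 1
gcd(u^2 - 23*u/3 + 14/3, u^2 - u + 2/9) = u - 2/3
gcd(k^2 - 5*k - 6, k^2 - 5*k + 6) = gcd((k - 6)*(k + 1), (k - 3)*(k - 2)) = 1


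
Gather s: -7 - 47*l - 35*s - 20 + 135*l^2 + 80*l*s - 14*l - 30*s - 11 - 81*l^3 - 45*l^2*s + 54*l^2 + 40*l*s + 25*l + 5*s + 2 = -81*l^3 + 189*l^2 - 36*l + s*(-45*l^2 + 120*l - 60) - 36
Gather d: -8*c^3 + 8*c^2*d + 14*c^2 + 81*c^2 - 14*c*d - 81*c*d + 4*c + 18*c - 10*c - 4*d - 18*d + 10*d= -8*c^3 + 95*c^2 + 12*c + d*(8*c^2 - 95*c - 12)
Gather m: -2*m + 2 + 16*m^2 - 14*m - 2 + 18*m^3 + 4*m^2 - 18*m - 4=18*m^3 + 20*m^2 - 34*m - 4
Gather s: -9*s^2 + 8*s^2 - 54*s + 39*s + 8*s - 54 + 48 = -s^2 - 7*s - 6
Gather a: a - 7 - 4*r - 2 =a - 4*r - 9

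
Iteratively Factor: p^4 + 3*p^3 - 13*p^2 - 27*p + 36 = (p + 3)*(p^3 - 13*p + 12) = (p - 1)*(p + 3)*(p^2 + p - 12) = (p - 1)*(p + 3)*(p + 4)*(p - 3)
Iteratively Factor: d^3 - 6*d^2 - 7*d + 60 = (d - 4)*(d^2 - 2*d - 15) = (d - 5)*(d - 4)*(d + 3)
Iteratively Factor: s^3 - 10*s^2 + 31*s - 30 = (s - 3)*(s^2 - 7*s + 10) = (s - 3)*(s - 2)*(s - 5)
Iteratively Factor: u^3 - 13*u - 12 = (u + 3)*(u^2 - 3*u - 4) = (u + 1)*(u + 3)*(u - 4)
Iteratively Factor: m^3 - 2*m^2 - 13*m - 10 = (m + 1)*(m^2 - 3*m - 10) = (m - 5)*(m + 1)*(m + 2)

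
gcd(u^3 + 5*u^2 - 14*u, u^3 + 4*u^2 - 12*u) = u^2 - 2*u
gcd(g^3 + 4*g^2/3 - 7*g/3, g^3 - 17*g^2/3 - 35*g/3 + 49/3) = g^2 + 4*g/3 - 7/3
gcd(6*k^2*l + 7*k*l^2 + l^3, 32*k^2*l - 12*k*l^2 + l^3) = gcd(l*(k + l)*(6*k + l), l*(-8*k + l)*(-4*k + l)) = l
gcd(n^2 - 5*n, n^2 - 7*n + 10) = n - 5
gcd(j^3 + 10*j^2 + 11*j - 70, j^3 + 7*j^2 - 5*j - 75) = j + 5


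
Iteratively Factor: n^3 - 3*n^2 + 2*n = (n)*(n^2 - 3*n + 2) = n*(n - 1)*(n - 2)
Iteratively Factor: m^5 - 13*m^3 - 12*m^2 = (m)*(m^4 - 13*m^2 - 12*m) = m*(m - 4)*(m^3 + 4*m^2 + 3*m) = m*(m - 4)*(m + 1)*(m^2 + 3*m) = m*(m - 4)*(m + 1)*(m + 3)*(m)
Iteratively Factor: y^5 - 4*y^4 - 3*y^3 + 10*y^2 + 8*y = (y - 4)*(y^4 - 3*y^2 - 2*y) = y*(y - 4)*(y^3 - 3*y - 2) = y*(y - 4)*(y + 1)*(y^2 - y - 2) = y*(y - 4)*(y - 2)*(y + 1)*(y + 1)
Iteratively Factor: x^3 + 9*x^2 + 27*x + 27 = (x + 3)*(x^2 + 6*x + 9) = (x + 3)^2*(x + 3)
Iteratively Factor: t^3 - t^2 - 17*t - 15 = (t + 1)*(t^2 - 2*t - 15) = (t - 5)*(t + 1)*(t + 3)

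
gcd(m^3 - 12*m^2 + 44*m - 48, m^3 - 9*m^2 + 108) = m - 6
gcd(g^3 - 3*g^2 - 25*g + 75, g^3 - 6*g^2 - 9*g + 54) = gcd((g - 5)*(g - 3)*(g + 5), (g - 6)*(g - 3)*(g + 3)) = g - 3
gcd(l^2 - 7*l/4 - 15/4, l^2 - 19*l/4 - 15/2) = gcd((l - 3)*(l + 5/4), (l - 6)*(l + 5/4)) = l + 5/4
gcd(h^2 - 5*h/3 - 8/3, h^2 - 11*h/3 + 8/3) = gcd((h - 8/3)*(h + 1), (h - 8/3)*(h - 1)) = h - 8/3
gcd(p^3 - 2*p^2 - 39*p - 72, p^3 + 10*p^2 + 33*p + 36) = p^2 + 6*p + 9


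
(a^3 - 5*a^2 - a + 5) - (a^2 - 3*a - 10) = a^3 - 6*a^2 + 2*a + 15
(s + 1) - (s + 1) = 0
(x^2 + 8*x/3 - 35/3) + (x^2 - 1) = 2*x^2 + 8*x/3 - 38/3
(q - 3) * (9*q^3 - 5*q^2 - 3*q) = 9*q^4 - 32*q^3 + 12*q^2 + 9*q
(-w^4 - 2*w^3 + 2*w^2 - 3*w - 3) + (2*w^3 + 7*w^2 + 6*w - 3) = -w^4 + 9*w^2 + 3*w - 6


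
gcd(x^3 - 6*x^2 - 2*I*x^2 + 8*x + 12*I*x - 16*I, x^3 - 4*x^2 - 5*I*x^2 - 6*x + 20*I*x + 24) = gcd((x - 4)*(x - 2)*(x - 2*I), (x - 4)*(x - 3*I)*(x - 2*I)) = x^2 + x*(-4 - 2*I) + 8*I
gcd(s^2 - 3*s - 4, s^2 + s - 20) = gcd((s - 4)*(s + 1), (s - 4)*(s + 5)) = s - 4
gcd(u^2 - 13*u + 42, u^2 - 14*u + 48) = u - 6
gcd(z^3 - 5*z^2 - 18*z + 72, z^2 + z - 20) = 1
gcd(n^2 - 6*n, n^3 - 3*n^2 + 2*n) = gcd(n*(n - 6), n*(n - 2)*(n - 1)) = n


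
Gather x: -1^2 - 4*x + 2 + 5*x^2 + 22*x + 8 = 5*x^2 + 18*x + 9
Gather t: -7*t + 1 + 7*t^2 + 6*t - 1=7*t^2 - t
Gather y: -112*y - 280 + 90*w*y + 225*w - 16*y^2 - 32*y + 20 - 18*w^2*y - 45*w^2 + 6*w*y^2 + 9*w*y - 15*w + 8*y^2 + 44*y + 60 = -45*w^2 + 210*w + y^2*(6*w - 8) + y*(-18*w^2 + 99*w - 100) - 200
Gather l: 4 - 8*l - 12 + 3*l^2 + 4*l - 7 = 3*l^2 - 4*l - 15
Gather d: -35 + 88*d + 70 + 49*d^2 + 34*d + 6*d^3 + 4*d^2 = 6*d^3 + 53*d^2 + 122*d + 35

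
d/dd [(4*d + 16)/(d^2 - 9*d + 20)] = 4*(-d^2 - 8*d + 56)/(d^4 - 18*d^3 + 121*d^2 - 360*d + 400)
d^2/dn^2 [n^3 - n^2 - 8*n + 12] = 6*n - 2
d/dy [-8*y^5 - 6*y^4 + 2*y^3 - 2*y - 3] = -40*y^4 - 24*y^3 + 6*y^2 - 2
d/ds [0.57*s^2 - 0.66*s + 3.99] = 1.14*s - 0.66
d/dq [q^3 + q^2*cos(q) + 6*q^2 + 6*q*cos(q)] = -q^2*sin(q) + 3*q^2 - 6*q*sin(q) + 2*q*cos(q) + 12*q + 6*cos(q)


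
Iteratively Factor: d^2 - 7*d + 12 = (d - 3)*(d - 4)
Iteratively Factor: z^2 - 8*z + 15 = (z - 3)*(z - 5)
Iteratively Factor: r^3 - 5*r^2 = (r)*(r^2 - 5*r) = r*(r - 5)*(r)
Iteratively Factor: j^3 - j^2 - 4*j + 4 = (j - 1)*(j^2 - 4) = (j - 2)*(j - 1)*(j + 2)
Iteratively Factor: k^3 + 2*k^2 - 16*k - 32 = (k - 4)*(k^2 + 6*k + 8) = (k - 4)*(k + 2)*(k + 4)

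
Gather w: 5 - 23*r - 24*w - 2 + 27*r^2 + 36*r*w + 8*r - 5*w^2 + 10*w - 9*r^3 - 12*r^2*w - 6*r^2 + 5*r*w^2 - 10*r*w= -9*r^3 + 21*r^2 - 15*r + w^2*(5*r - 5) + w*(-12*r^2 + 26*r - 14) + 3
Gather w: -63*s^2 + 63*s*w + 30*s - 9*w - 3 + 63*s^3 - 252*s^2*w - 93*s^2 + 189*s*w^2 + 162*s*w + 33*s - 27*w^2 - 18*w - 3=63*s^3 - 156*s^2 + 63*s + w^2*(189*s - 27) + w*(-252*s^2 + 225*s - 27) - 6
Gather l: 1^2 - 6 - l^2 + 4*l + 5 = -l^2 + 4*l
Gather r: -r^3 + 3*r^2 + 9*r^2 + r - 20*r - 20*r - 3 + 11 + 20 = -r^3 + 12*r^2 - 39*r + 28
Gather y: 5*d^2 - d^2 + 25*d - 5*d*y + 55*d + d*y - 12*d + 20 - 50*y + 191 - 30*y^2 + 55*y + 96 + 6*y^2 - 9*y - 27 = 4*d^2 + 68*d - 24*y^2 + y*(-4*d - 4) + 280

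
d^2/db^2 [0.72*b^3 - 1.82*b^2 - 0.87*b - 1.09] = 4.32*b - 3.64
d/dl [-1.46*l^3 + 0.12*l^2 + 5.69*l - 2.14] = -4.38*l^2 + 0.24*l + 5.69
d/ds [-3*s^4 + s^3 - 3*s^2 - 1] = 3*s*(-4*s^2 + s - 2)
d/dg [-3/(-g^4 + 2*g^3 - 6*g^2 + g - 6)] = 3*(-4*g^3 + 6*g^2 - 12*g + 1)/(g^4 - 2*g^3 + 6*g^2 - g + 6)^2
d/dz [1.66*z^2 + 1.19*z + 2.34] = 3.32*z + 1.19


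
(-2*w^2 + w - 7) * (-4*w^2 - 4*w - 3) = 8*w^4 + 4*w^3 + 30*w^2 + 25*w + 21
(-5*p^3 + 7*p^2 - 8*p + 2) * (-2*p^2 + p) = 10*p^5 - 19*p^4 + 23*p^3 - 12*p^2 + 2*p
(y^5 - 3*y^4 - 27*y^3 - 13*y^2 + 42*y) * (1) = y^5 - 3*y^4 - 27*y^3 - 13*y^2 + 42*y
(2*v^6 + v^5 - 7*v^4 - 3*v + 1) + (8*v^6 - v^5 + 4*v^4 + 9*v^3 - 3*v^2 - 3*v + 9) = 10*v^6 - 3*v^4 + 9*v^3 - 3*v^2 - 6*v + 10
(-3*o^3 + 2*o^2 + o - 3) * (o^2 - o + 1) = -3*o^5 + 5*o^4 - 4*o^3 - 2*o^2 + 4*o - 3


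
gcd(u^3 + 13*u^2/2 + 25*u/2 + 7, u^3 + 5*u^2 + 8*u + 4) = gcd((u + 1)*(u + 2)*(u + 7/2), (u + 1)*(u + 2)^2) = u^2 + 3*u + 2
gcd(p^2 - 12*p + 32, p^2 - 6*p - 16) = p - 8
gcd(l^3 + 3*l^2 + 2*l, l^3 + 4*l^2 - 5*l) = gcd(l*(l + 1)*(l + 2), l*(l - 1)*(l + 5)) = l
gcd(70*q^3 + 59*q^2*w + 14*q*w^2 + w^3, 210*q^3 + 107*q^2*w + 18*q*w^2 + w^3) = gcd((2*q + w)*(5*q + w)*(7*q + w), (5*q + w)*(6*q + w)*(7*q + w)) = 35*q^2 + 12*q*w + w^2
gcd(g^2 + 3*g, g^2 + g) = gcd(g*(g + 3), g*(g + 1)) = g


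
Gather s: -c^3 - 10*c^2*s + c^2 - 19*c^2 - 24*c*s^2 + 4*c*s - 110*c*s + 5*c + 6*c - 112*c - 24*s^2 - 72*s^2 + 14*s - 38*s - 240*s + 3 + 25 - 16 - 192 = -c^3 - 18*c^2 - 101*c + s^2*(-24*c - 96) + s*(-10*c^2 - 106*c - 264) - 180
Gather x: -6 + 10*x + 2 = 10*x - 4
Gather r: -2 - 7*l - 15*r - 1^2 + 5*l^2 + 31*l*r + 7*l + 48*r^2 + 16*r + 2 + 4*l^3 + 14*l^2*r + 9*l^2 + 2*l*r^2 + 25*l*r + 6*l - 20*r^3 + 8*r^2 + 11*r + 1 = 4*l^3 + 14*l^2 + 6*l - 20*r^3 + r^2*(2*l + 56) + r*(14*l^2 + 56*l + 12)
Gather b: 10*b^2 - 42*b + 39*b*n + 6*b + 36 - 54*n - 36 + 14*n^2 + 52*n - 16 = 10*b^2 + b*(39*n - 36) + 14*n^2 - 2*n - 16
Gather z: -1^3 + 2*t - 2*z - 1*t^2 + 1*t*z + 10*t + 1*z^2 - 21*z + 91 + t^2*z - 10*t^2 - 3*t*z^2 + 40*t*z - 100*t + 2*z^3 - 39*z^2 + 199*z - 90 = -11*t^2 - 88*t + 2*z^3 + z^2*(-3*t - 38) + z*(t^2 + 41*t + 176)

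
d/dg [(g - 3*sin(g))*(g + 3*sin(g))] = 2*g - 9*sin(2*g)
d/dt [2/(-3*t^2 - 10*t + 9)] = 4*(3*t + 5)/(3*t^2 + 10*t - 9)^2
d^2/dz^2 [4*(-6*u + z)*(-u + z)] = 8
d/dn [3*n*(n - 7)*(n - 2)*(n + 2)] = 12*n^3 - 63*n^2 - 24*n + 84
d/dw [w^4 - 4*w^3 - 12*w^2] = 4*w*(w^2 - 3*w - 6)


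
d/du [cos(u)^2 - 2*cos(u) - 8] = 2*(1 - cos(u))*sin(u)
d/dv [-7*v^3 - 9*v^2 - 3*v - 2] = -21*v^2 - 18*v - 3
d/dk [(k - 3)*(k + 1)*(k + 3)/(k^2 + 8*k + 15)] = (k^2 + 10*k - 7)/(k^2 + 10*k + 25)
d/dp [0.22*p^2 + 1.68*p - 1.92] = 0.44*p + 1.68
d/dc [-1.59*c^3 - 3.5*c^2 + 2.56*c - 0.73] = -4.77*c^2 - 7.0*c + 2.56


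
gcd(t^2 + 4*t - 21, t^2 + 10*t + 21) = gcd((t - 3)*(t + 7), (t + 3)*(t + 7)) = t + 7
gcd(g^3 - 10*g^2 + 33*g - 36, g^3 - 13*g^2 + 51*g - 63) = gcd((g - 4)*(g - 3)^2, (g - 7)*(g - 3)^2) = g^2 - 6*g + 9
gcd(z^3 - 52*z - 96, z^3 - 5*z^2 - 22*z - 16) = z^2 - 6*z - 16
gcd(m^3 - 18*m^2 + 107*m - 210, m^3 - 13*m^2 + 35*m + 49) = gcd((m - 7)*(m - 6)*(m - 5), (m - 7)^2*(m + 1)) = m - 7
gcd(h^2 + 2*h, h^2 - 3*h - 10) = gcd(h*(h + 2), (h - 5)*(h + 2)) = h + 2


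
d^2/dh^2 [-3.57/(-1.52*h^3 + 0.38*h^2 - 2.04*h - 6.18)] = ((2.7132 - 32.5584*h)*(1.52*h^3 - 0.38*h^2 + 2.04*h + 6.18) + 3.57*(4.56*h^2 - 0.76*h + 2.04)*(9.12*h^2 - 1.52*h + 4.08))/(1.52*h^3 - 0.38*h^2 + 2.04*h + 6.18)^3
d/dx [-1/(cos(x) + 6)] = -sin(x)/(cos(x) + 6)^2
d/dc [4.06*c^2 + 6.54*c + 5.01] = 8.12*c + 6.54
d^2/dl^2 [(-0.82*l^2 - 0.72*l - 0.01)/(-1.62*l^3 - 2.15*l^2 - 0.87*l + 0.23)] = (4.304016*l^6 + 11.337408*l^5 + 8.42724000000001*l^4 + 6.39397200000001*l^3 + 6.014118*l^2 + 2.270826*l + 0.399928)/(4.251528*l^9 + 16.92738*l^8 + 29.315034*l^7 + 26.308799*l^6 + 10.936719*l^5 - 0.252492000000001*l^4 - 1.665693*l^3 - 0.181056*l^2 + 0.138069*l - 0.012167)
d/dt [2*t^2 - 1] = 4*t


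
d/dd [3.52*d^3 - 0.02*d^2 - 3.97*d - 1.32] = 10.56*d^2 - 0.04*d - 3.97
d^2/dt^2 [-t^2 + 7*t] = -2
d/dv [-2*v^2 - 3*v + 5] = -4*v - 3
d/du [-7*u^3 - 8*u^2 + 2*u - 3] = -21*u^2 - 16*u + 2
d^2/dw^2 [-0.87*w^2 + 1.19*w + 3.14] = -1.74000000000000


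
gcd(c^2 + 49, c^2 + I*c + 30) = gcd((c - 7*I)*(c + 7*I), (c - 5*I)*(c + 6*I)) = 1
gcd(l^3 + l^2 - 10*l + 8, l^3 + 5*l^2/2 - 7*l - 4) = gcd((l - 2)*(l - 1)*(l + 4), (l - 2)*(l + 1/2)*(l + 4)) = l^2 + 2*l - 8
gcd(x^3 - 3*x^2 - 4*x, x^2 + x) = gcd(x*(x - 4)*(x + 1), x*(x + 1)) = x^2 + x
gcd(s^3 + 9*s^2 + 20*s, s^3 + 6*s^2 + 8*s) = s^2 + 4*s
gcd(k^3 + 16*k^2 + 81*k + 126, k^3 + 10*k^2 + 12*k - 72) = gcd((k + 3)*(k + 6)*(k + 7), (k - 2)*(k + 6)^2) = k + 6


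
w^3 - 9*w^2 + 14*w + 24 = (w - 6)*(w - 4)*(w + 1)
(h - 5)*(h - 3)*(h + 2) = h^3 - 6*h^2 - h + 30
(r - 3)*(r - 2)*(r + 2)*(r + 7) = r^4 + 4*r^3 - 25*r^2 - 16*r + 84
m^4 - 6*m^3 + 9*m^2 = m^2*(m - 3)^2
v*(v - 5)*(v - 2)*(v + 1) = v^4 - 6*v^3 + 3*v^2 + 10*v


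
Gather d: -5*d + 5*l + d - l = -4*d + 4*l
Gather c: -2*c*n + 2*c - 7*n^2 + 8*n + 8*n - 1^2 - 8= c*(2 - 2*n) - 7*n^2 + 16*n - 9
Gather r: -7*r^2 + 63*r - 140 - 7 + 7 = -7*r^2 + 63*r - 140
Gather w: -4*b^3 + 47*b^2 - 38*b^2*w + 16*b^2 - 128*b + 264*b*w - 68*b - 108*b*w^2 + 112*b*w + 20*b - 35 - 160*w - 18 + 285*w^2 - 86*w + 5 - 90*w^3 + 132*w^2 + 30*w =-4*b^3 + 63*b^2 - 176*b - 90*w^3 + w^2*(417 - 108*b) + w*(-38*b^2 + 376*b - 216) - 48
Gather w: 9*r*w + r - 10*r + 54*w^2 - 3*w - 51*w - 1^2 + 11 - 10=-9*r + 54*w^2 + w*(9*r - 54)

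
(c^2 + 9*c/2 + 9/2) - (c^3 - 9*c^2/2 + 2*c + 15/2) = -c^3 + 11*c^2/2 + 5*c/2 - 3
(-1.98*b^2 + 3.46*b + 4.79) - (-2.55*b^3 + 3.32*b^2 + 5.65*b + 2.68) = 2.55*b^3 - 5.3*b^2 - 2.19*b + 2.11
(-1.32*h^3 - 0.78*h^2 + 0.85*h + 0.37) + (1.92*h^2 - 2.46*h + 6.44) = -1.32*h^3 + 1.14*h^2 - 1.61*h + 6.81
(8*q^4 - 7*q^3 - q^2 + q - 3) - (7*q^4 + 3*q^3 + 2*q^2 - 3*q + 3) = q^4 - 10*q^3 - 3*q^2 + 4*q - 6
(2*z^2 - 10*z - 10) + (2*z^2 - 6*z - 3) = 4*z^2 - 16*z - 13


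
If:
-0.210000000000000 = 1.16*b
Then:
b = -0.18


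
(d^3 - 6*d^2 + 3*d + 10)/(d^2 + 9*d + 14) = (d^3 - 6*d^2 + 3*d + 10)/(d^2 + 9*d + 14)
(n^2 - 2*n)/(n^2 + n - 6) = n/(n + 3)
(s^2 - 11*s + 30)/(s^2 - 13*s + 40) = (s - 6)/(s - 8)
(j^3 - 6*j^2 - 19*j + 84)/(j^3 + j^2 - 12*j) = (j - 7)/j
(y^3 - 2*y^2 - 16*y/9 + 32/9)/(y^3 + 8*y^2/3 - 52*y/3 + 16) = (y + 4/3)/(y + 6)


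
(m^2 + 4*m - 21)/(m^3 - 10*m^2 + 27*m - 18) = (m + 7)/(m^2 - 7*m + 6)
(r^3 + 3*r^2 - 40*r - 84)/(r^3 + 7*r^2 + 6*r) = (r^3 + 3*r^2 - 40*r - 84)/(r*(r^2 + 7*r + 6))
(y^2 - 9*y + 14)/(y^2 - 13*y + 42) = (y - 2)/(y - 6)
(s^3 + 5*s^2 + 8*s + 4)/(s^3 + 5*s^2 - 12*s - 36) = (s^2 + 3*s + 2)/(s^2 + 3*s - 18)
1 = 1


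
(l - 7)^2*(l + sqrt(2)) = l^3 - 14*l^2 + sqrt(2)*l^2 - 14*sqrt(2)*l + 49*l + 49*sqrt(2)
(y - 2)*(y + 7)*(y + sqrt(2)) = y^3 + sqrt(2)*y^2 + 5*y^2 - 14*y + 5*sqrt(2)*y - 14*sqrt(2)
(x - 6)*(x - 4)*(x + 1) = x^3 - 9*x^2 + 14*x + 24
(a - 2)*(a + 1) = a^2 - a - 2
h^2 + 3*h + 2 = (h + 1)*(h + 2)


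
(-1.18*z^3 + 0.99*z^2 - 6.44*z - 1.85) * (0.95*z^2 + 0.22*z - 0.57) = -1.121*z^5 + 0.6809*z^4 - 5.2276*z^3 - 3.7386*z^2 + 3.2638*z + 1.0545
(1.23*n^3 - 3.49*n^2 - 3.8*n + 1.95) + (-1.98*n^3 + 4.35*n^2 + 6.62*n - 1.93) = -0.75*n^3 + 0.859999999999999*n^2 + 2.82*n + 0.02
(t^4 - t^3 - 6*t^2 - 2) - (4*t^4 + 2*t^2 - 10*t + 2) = -3*t^4 - t^3 - 8*t^2 + 10*t - 4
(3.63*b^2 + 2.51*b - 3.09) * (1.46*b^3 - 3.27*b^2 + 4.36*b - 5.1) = 5.2998*b^5 - 8.2055*b^4 + 3.1077*b^3 + 2.5349*b^2 - 26.2734*b + 15.759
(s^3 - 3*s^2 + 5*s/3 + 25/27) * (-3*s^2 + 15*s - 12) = -3*s^5 + 24*s^4 - 62*s^3 + 524*s^2/9 - 55*s/9 - 100/9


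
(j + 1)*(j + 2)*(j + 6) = j^3 + 9*j^2 + 20*j + 12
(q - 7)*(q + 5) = q^2 - 2*q - 35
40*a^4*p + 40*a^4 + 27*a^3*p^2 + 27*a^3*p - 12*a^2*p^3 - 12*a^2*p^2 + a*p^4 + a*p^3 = (-8*a + p)*(-5*a + p)*(a + p)*(a*p + a)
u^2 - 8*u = u*(u - 8)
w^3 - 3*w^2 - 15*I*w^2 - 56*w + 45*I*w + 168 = (w - 3)*(w - 8*I)*(w - 7*I)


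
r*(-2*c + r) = -2*c*r + r^2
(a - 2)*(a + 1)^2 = a^3 - 3*a - 2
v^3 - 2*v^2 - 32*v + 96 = (v - 4)^2*(v + 6)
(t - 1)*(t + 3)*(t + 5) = t^3 + 7*t^2 + 7*t - 15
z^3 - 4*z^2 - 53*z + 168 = (z - 8)*(z - 3)*(z + 7)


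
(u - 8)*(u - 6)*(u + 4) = u^3 - 10*u^2 - 8*u + 192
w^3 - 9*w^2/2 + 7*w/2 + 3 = (w - 3)*(w - 2)*(w + 1/2)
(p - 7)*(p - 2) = p^2 - 9*p + 14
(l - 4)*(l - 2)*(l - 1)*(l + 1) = l^4 - 6*l^3 + 7*l^2 + 6*l - 8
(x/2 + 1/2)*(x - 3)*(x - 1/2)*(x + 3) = x^4/2 + x^3/4 - 19*x^2/4 - 9*x/4 + 9/4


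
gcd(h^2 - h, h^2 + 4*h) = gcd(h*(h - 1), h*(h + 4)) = h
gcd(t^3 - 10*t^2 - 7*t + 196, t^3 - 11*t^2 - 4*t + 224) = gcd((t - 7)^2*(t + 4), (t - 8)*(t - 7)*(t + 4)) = t^2 - 3*t - 28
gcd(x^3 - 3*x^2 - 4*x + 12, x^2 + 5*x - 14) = x - 2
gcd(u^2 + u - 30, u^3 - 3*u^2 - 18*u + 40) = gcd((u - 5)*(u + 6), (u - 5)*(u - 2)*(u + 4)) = u - 5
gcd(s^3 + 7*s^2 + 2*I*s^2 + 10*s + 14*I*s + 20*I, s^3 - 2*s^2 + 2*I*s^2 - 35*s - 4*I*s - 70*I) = s^2 + s*(5 + 2*I) + 10*I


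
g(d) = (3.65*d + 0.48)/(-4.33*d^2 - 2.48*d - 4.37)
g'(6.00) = 0.02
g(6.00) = -0.13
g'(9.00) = 0.01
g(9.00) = -0.09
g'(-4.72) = 0.04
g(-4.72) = 0.19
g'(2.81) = 0.06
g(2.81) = -0.24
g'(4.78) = 0.03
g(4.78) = -0.16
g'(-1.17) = 0.04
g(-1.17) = 0.51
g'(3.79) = 0.04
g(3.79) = -0.19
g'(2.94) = 0.06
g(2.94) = -0.23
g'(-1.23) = 0.07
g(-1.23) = 0.51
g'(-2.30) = 0.13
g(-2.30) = 0.37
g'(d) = (3.65*d + 0.48)*(8.66*d + 2.48)/(-4.33*d^2 - 2.48*d - 4.37)^2 + 3.65/(-4.33*d^2 - 2.48*d - 4.37) = (15.8045*d^2 + 4.1568*d - 14.7601)/(18.7489*d^4 + 21.4768*d^3 + 43.9946*d^2 + 21.6752*d + 19.0969)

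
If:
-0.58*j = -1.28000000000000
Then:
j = 2.21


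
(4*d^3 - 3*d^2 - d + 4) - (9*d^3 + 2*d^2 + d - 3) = -5*d^3 - 5*d^2 - 2*d + 7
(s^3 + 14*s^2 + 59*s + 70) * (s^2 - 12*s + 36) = s^5 + 2*s^4 - 73*s^3 - 134*s^2 + 1284*s + 2520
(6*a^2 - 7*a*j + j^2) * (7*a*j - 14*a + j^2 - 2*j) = 42*a^3*j - 84*a^3 - 43*a^2*j^2 + 86*a^2*j + j^4 - 2*j^3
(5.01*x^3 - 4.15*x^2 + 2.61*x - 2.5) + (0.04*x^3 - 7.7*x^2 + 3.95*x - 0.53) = 5.05*x^3 - 11.85*x^2 + 6.56*x - 3.03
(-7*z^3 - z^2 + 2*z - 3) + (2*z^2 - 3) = -7*z^3 + z^2 + 2*z - 6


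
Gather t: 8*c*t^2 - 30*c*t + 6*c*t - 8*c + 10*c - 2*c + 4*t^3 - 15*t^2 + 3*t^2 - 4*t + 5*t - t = -24*c*t + 4*t^3 + t^2*(8*c - 12)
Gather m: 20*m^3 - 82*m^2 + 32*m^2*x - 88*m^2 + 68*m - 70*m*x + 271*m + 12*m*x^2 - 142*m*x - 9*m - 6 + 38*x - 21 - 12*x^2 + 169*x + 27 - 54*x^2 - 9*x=20*m^3 + m^2*(32*x - 170) + m*(12*x^2 - 212*x + 330) - 66*x^2 + 198*x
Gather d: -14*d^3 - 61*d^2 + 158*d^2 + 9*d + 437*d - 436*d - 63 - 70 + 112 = -14*d^3 + 97*d^2 + 10*d - 21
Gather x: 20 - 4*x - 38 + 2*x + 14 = -2*x - 4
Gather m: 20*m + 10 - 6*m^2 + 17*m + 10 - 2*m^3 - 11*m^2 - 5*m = -2*m^3 - 17*m^2 + 32*m + 20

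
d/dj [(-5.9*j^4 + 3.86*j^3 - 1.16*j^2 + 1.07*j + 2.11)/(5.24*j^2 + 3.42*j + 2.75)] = (-61.832*j^5 - 40.3076*j^4 - 38.4976*j^3 + 22.271*j^2 - 28.4928*j - 4.2737)/(27.4576*j^4 + 35.8416*j^3 + 40.5164*j^2 + 18.81*j + 7.5625)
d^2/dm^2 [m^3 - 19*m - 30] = 6*m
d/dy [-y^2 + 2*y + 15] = 2 - 2*y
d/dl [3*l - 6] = 3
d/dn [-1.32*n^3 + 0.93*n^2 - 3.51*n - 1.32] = -3.96*n^2 + 1.86*n - 3.51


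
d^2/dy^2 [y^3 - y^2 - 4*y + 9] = 6*y - 2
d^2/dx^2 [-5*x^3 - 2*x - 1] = -30*x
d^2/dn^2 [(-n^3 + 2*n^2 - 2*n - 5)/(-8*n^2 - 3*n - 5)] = 10*(29*n^3 + 249*n^2 + 39*n - 47)/(512*n^6 + 576*n^5 + 1176*n^4 + 747*n^3 + 735*n^2 + 225*n + 125)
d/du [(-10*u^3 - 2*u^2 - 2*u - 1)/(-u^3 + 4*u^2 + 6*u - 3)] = (-42*u^4 - 124*u^3 + 83*u^2 + 20*u + 12)/(u^6 - 8*u^5 + 4*u^4 + 54*u^3 + 12*u^2 - 36*u + 9)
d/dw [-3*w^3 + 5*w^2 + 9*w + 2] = -9*w^2 + 10*w + 9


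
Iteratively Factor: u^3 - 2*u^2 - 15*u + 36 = (u - 3)*(u^2 + u - 12) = (u - 3)*(u + 4)*(u - 3)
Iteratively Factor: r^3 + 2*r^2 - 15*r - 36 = (r + 3)*(r^2 - r - 12) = (r - 4)*(r + 3)*(r + 3)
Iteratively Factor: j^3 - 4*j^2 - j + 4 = (j + 1)*(j^2 - 5*j + 4) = (j - 1)*(j + 1)*(j - 4)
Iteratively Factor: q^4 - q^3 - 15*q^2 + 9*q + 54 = (q - 3)*(q^3 + 2*q^2 - 9*q - 18) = (q - 3)^2*(q^2 + 5*q + 6) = (q - 3)^2*(q + 3)*(q + 2)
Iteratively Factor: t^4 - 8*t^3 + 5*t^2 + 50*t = (t - 5)*(t^3 - 3*t^2 - 10*t) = (t - 5)*(t + 2)*(t^2 - 5*t) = (t - 5)^2*(t + 2)*(t)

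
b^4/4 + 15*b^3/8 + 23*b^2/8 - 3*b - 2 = (b/4 + 1)*(b - 1)*(b + 1/2)*(b + 4)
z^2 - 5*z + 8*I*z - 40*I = (z - 5)*(z + 8*I)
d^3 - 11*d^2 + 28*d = d*(d - 7)*(d - 4)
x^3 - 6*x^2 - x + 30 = (x - 5)*(x - 3)*(x + 2)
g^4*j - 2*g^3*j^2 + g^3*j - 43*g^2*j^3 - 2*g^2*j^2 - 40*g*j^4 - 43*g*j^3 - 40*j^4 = (g - 8*j)*(g + j)*(g + 5*j)*(g*j + j)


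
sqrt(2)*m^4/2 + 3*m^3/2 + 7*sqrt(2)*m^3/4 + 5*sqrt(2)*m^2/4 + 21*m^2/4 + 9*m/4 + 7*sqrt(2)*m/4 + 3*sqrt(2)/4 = (m + 1/2)*(m + 3)*(m + sqrt(2)/2)*(sqrt(2)*m/2 + 1)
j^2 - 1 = (j - 1)*(j + 1)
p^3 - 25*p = p*(p - 5)*(p + 5)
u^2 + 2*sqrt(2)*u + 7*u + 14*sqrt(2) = (u + 7)*(u + 2*sqrt(2))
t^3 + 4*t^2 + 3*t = t*(t + 1)*(t + 3)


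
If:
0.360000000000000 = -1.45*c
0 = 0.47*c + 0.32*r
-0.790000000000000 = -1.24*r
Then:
No Solution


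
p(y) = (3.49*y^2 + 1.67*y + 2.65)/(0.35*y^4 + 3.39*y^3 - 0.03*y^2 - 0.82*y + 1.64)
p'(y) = (6.98*y + 1.67)/(0.35*y^4 + 3.39*y^3 - 0.03*y^2 - 0.82*y + 1.64) + (3.49*y^2 + 1.67*y + 2.65)*(-1.4*y^3 - 10.17*y^2 + 0.06*y + 0.82)/(0.35*y^4 + 3.39*y^3 - 0.03*y^2 - 0.82*y + 1.64)^2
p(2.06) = 0.58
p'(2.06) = -0.44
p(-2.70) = -0.53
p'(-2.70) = -0.16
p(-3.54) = -0.44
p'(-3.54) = -0.06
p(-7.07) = -0.52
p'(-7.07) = 0.13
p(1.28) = 1.22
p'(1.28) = -1.43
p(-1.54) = -1.10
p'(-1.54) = -1.46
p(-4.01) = -0.42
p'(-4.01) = -0.03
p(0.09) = 1.80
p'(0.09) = 2.32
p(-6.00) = -0.43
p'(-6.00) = 0.05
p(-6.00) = -0.43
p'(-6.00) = 0.05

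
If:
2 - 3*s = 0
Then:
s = 2/3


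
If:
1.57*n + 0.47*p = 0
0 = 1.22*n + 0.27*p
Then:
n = 0.00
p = 0.00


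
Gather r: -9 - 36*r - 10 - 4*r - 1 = -40*r - 20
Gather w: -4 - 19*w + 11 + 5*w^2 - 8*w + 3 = 5*w^2 - 27*w + 10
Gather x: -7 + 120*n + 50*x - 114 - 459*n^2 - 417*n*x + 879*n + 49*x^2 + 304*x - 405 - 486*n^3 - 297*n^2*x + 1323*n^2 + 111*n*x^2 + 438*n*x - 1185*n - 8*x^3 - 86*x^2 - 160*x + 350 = -486*n^3 + 864*n^2 - 186*n - 8*x^3 + x^2*(111*n - 37) + x*(-297*n^2 + 21*n + 194) - 176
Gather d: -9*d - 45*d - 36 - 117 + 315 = 162 - 54*d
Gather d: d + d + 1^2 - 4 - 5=2*d - 8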